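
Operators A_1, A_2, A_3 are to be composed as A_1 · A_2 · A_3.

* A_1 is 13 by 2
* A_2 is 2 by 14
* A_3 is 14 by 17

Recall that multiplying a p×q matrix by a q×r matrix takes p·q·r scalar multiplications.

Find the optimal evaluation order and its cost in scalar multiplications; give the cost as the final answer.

(A_1 · (A_2 · A_3)): cost 918.
((A_1 · A_2) · A_3): cost 3458.
Optimal: (A_1 · (A_2 · A_3)) with cost 918.

918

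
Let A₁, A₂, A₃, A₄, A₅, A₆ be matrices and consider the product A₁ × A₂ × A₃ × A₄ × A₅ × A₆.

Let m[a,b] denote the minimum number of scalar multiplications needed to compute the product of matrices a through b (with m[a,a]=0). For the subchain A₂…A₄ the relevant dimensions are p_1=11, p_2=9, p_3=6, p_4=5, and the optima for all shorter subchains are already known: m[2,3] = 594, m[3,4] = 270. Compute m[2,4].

m[2,4] = min over k∈[2,3] of m[2,k]+m[k+1,4]+p_{1}·p_k·p_{4}.
k=2: 0 + 270 + 11·9·5 = 765; k=3: 594 + 0 + 11·6·5 = 924.
Minimum: 765 at k=2.

765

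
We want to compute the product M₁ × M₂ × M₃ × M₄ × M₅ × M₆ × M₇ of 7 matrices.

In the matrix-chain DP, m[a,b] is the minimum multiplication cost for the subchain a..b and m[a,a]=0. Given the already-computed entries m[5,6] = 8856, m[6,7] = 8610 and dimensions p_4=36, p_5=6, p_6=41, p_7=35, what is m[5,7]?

16170

m[5,7] = min over k∈[5,6] of m[5,k]+m[k+1,7]+p_{4}·p_k·p_{7}.
k=5: 0 + 8610 + 36·6·35 = 16170; k=6: 8856 + 0 + 36·41·35 = 60516.
Minimum: 16170 at k=5.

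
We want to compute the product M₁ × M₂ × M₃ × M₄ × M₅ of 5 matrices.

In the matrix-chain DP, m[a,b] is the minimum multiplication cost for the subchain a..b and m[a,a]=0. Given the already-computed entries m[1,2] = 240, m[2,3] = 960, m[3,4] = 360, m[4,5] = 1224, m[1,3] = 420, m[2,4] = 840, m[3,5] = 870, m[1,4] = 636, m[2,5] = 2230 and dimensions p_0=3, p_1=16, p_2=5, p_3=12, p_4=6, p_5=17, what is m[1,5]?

m[1,5] = min over k∈[1,4] of m[1,k]+m[k+1,5]+p_{0}·p_k·p_{5}.
k=1: 0 + 2230 + 3·16·17 = 3046; k=2: 240 + 870 + 3·5·17 = 1365; k=3: 420 + 1224 + 3·12·17 = 2256; k=4: 636 + 0 + 3·6·17 = 942.
Minimum: 942 at k=4.

942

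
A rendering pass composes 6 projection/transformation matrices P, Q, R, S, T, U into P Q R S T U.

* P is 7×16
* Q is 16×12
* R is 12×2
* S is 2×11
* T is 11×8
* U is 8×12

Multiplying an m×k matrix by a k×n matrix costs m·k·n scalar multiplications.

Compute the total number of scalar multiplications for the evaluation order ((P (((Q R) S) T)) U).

3712

(Q R): 16×12 by 12×2 → 16×2, cost 16·12·2 = 384
((Q R) S): 16×2 by 2×11 → 16×11, cost 16·2·11 = 352; cumulative 736
(((Q R) S) T): 16×11 by 11×8 → 16×8, cost 16·11·8 = 1408; cumulative 2144
(P (((Q R) S) T)): 7×16 by 16×8 → 7×8, cost 7·16·8 = 896; cumulative 3040
((P (((Q R) S) T)) U): 7×8 by 8×12 → 7×12, cost 7·8·12 = 672; cumulative 3712
Total: 3712 scalar multiplications.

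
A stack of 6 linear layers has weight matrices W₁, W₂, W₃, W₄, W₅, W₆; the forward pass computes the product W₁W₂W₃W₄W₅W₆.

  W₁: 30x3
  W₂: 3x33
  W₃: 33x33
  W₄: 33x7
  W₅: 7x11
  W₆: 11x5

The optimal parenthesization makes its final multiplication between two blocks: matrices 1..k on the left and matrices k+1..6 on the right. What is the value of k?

1

Adjacent pairs: W₁W₂ = 30·3·33 = 2970; W₂W₃ = 3·33·33 = 3267; W₃W₄ = 33·33·7 = 7623; W₄W₅ = 33·7·11 = 2541; W₅W₆ = 7·11·5 = 385.
Length 3: W₁..W₃: k=1: 0+3267+30·3·33=6237; k=2: 2970+0+30·33·33=35640 → min 6237 | W₂..W₄: k=2: 0+7623+3·33·7=8316; k=3: 3267+0+3·33·7=3960 → min 3960 | W₃..W₅: k=3: 0+2541+33·33·11=14520; k=4: 7623+0+33·7·11=10164 → min 10164 | W₄..W₆: k=4: 0+385+33·7·5=1540; k=5: 2541+0+33·11·5=4356 → min 1540.
Length 4: W₁..W₄: k=1: 0+3960+30·3·7=4590; k=2: 2970+7623+30·33·7=17523; k=3: 6237+0+30·33·7=13167 → min 4590 | W₂..W₅: k=2: 0+10164+3·33·11=11253; k=3: 3267+2541+3·33·11=6897; k=4: 3960+0+3·7·11=4191 → min 4191 | W₃..W₆: k=3: 0+1540+33·33·5=6985; k=4: 7623+385+33·7·5=9163; k=5: 10164+0+33·11·5=11979 → min 6985.
Length 5: W₁..W₅: k=1: 0+4191+30·3·11=5181; k=2: 2970+10164+30·33·11=24024; k=3: 6237+2541+30·33·11=19668; k=4: 4590+0+30·7·11=6900 → min 5181 | W₂..W₆: k=2: 0+6985+3·33·5=7480; k=3: 3267+1540+3·33·5=5302; k=4: 3960+385+3·7·5=4450; k=5: 4191+0+3·11·5=4356 → min 4356.
Top-level splits: k=1: (W₁..W₁)·(W₂..W₆) → 0+4356+30·3·5 = 4806; k=2: (W₁..W₂)·(W₃..W₆) → 2970+6985+30·33·5 = 14905; k=3: (W₁..W₃)·(W₄..W₆) → 6237+1540+30·33·5 = 12727; k=4: (W₁..W₄)·(W₅..W₆) → 4590+385+30·7·5 = 6025; k=5: (W₁..W₅)·(W₆..W₆) → 5181+0+30·11·5 = 6831.
Best split is after W₁, i.e. k = 1.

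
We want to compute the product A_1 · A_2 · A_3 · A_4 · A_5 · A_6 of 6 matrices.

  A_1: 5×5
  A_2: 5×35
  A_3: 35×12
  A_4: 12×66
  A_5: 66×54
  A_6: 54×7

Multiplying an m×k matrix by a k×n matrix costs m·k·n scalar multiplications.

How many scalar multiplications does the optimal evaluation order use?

25945

Adjacent pairs: A_1A_2 = 5·5·35 = 875; A_2A_3 = 5·35·12 = 2100; A_3A_4 = 35·12·66 = 27720; A_4A_5 = 12·66·54 = 42768; A_5A_6 = 66·54·7 = 24948.
Length 3: A_1..A_3: k=1: 0+2100+5·5·12=2400; k=2: 875+0+5·35·12=2975 → min 2400 | A_2..A_4: k=2: 0+27720+5·35·66=39270; k=3: 2100+0+5·12·66=6060 → min 6060 | A_3..A_5: k=3: 0+42768+35·12·54=65448; k=4: 27720+0+35·66·54=152460 → min 65448 | A_4..A_6: k=4: 0+24948+12·66·7=30492; k=5: 42768+0+12·54·7=47304 → min 30492.
Length 4: A_1..A_4: k=1: 0+6060+5·5·66=7710; k=2: 875+27720+5·35·66=40145; k=3: 2400+0+5·12·66=6360 → min 6360 | A_2..A_5: k=2: 0+65448+5·35·54=74898; k=3: 2100+42768+5·12·54=48108; k=4: 6060+0+5·66·54=23880 → min 23880 | A_3..A_6: k=3: 0+30492+35·12·7=33432; k=4: 27720+24948+35·66·7=68838; k=5: 65448+0+35·54·7=78678 → min 33432.
Length 5: A_1..A_5: k=1: 0+23880+5·5·54=25230; k=2: 875+65448+5·35·54=75773; k=3: 2400+42768+5·12·54=48408; k=4: 6360+0+5·66·54=24180 → min 24180 | A_2..A_6: k=2: 0+33432+5·35·7=34657; k=3: 2100+30492+5·12·7=33012; k=4: 6060+24948+5·66·7=33318; k=5: 23880+0+5·54·7=25770 → min 25770.
Length 6: A_1..A_6: k=1: 0+25770+5·5·7=25945; k=2: 875+33432+5·35·7=35532; k=3: 2400+30492+5·12·7=33312; k=4: 6360+24948+5·66·7=33618; k=5: 24180+0+5·54·7=26070 → min 25945.
Optimal order: (A_1 · ((((A_2 · A_3) · A_4) · A_5) · A_6)) with cost 25945.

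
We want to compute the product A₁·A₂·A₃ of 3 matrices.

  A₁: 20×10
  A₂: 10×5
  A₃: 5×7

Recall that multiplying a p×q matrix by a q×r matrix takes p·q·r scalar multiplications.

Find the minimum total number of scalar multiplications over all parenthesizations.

1700

Order (A₁·(A₂·A₃)): (A₂·A₃): 10×5 by 5×7 → 10×7, cost 10·5·7 = 350; (A₁·(A₂·A₃)): 20×10 by 10×7 → 20×7, cost 20·10·7 = 1400; cumulative 1750. Total 1750.
Order ((A₁·A₂)·A₃): (A₁·A₂): 20×10 by 10×5 → 20×5, cost 20·10·5 = 1000; ((A₁·A₂)·A₃): 20×5 by 5×7 → 20×7, cost 20·5·7 = 700; cumulative 1700. Total 1700.
Minimum: 1700.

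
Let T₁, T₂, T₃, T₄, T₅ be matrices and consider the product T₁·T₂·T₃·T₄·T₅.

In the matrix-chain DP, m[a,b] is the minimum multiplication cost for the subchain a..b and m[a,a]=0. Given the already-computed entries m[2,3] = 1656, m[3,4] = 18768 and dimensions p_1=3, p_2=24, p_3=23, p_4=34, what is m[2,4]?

m[2,4] = min over k∈[2,3] of m[2,k]+m[k+1,4]+p_{1}·p_k·p_{4}.
k=2: 0 + 18768 + 3·24·34 = 21216; k=3: 1656 + 0 + 3·23·34 = 4002.
Minimum: 4002 at k=3.

4002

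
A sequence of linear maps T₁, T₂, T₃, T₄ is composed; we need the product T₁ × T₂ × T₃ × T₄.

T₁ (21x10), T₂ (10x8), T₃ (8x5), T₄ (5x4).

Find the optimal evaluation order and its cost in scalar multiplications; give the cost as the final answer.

Adjacent pairs: T₁T₂ = 21·10·8 = 1680; T₂T₃ = 10·8·5 = 400; T₃T₄ = 8·5·4 = 160.
Length 3: T₁..T₃: k=1: 0+400+21·10·5=1450; k=2: 1680+0+21·8·5=2520 → min 1450 | T₂..T₄: k=2: 0+160+10·8·4=480; k=3: 400+0+10·5·4=600 → min 480.
Length 4: T₁..T₄: k=1: 0+480+21·10·4=1320; k=2: 1680+160+21·8·4=2512; k=3: 1450+0+21·5·4=1870 → min 1320.
Optimal parenthesization: (T₁ × (T₂ × (T₃ × T₄))) with cost 1320.

1320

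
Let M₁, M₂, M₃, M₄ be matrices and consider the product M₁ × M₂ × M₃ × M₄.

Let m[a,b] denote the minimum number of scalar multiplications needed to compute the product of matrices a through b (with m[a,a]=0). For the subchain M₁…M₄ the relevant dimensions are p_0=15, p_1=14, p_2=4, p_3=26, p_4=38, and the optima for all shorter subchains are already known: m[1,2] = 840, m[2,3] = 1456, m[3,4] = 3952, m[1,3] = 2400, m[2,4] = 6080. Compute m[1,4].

7072

m[1,4] = min over k∈[1,3] of m[1,k]+m[k+1,4]+p_{0}·p_k·p_{4}.
k=1: 0 + 6080 + 15·14·38 = 14060; k=2: 840 + 3952 + 15·4·38 = 7072; k=3: 2400 + 0 + 15·26·38 = 17220.
Minimum: 7072 at k=2.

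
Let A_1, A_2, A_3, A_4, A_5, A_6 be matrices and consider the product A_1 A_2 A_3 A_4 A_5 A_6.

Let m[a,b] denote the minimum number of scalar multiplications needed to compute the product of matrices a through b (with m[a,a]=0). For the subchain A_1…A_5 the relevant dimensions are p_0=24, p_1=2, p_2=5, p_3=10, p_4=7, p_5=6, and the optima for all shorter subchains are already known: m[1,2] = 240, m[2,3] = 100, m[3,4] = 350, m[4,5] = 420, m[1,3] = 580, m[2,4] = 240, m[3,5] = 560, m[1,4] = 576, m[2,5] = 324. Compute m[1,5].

612

m[1,5] = min over k∈[1,4] of m[1,k]+m[k+1,5]+p_{0}·p_k·p_{5}.
k=1: 0 + 324 + 24·2·6 = 612; k=2: 240 + 560 + 24·5·6 = 1520; k=3: 580 + 420 + 24·10·6 = 2440; k=4: 576 + 0 + 24·7·6 = 1584.
Minimum: 612 at k=1.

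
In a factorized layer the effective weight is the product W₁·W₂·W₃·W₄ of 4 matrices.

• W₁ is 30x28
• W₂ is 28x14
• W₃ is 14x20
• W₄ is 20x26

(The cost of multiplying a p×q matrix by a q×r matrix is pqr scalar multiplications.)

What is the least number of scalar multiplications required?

Adjacent pairs: W₁W₂ = 30·28·14 = 11760; W₂W₃ = 28·14·20 = 7840; W₃W₄ = 14·20·26 = 7280.
Length 3: W₁..W₃: k=1: 0+7840+30·28·20=24640; k=2: 11760+0+30·14·20=20160 → min 20160 | W₂..W₄: k=2: 0+7280+28·14·26=17472; k=3: 7840+0+28·20·26=22400 → min 17472.
Length 4: W₁..W₄: k=1: 0+17472+30·28·26=39312; k=2: 11760+7280+30·14·26=29960; k=3: 20160+0+30·20·26=35760 → min 29960.
Optimal order: ((W₁·W₂)·(W₃·W₄)) with cost 29960.

29960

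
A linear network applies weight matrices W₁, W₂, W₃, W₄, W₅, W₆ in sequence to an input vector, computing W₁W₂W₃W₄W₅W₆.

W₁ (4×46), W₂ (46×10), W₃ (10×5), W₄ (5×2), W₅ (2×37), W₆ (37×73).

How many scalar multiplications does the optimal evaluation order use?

7374

Adjacent pairs: W₁W₂ = 4·46·10 = 1840; W₂W₃ = 46·10·5 = 2300; W₃W₄ = 10·5·2 = 100; W₄W₅ = 5·2·37 = 370; W₅W₆ = 2·37·73 = 5402.
Length 3: W₁..W₃: k=1: 0+2300+4·46·5=3220; k=2: 1840+0+4·10·5=2040 → min 2040 | W₂..W₄: k=2: 0+100+46·10·2=1020; k=3: 2300+0+46·5·2=2760 → min 1020 | W₃..W₅: k=3: 0+370+10·5·37=2220; k=4: 100+0+10·2·37=840 → min 840 | W₄..W₆: k=4: 0+5402+5·2·73=6132; k=5: 370+0+5·37·73=13875 → min 6132.
Length 4: W₁..W₄: k=1: 0+1020+4·46·2=1388; k=2: 1840+100+4·10·2=2020; k=3: 2040+0+4·5·2=2080 → min 1388 | W₂..W₅: k=2: 0+840+46·10·37=17860; k=3: 2300+370+46·5·37=11180; k=4: 1020+0+46·2·37=4424 → min 4424 | W₃..W₆: k=3: 0+6132+10·5·73=9782; k=4: 100+5402+10·2·73=6962; k=5: 840+0+10·37·73=27850 → min 6962.
Length 5: W₁..W₅: k=1: 0+4424+4·46·37=11232; k=2: 1840+840+4·10·37=4160; k=3: 2040+370+4·5·37=3150; k=4: 1388+0+4·2·37=1684 → min 1684 | W₂..W₆: k=2: 0+6962+46·10·73=40542; k=3: 2300+6132+46·5·73=25222; k=4: 1020+5402+46·2·73=13138; k=5: 4424+0+46·37·73=128670 → min 13138.
Length 6: W₁..W₆: k=1: 0+13138+4·46·73=26570; k=2: 1840+6962+4·10·73=11722; k=3: 2040+6132+4·5·73=9632; k=4: 1388+5402+4·2·73=7374; k=5: 1684+0+4·37·73=12488 → min 7374.
Optimal order: ((W₁(W₂(W₃W₄)))(W₅W₆)) with cost 7374.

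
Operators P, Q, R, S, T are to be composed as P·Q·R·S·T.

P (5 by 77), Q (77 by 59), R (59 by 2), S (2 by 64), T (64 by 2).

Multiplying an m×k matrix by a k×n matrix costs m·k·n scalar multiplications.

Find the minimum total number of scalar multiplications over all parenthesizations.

Adjacent pairs: PQ = 5·77·59 = 22715; QR = 77·59·2 = 9086; RS = 59·2·64 = 7552; ST = 2·64·2 = 256.
Length 3: P..R: k=1: 0+9086+5·77·2=9856; k=2: 22715+0+5·59·2=23305 → min 9856 | Q..S: k=2: 0+7552+77·59·64=298304; k=3: 9086+0+77·2·64=18942 → min 18942 | R..T: k=3: 0+256+59·2·2=492; k=4: 7552+0+59·64·2=15104 → min 492.
Length 4: P..S: k=1: 0+18942+5·77·64=43582; k=2: 22715+7552+5·59·64=49147; k=3: 9856+0+5·2·64=10496 → min 10496 | Q..T: k=2: 0+492+77·59·2=9578; k=3: 9086+256+77·2·2=9650; k=4: 18942+0+77·64·2=28798 → min 9578.
Length 5: P..T: k=1: 0+9578+5·77·2=10348; k=2: 22715+492+5·59·2=23797; k=3: 9856+256+5·2·2=10132; k=4: 10496+0+5·64·2=11136 → min 10132.
Optimal order: ((P·(Q·R))·(S·T)) with cost 10132.

10132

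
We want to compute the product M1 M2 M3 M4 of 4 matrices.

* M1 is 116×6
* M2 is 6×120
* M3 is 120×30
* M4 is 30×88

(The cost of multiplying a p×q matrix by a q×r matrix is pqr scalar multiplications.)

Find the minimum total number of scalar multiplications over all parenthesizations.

98688

Adjacent pairs: M1M2 = 116·6·120 = 83520; M2M3 = 6·120·30 = 21600; M3M4 = 120·30·88 = 316800.
Length 3: M1..M3: k=1: 0+21600+116·6·30=42480; k=2: 83520+0+116·120·30=501120 → min 42480 | M2..M4: k=2: 0+316800+6·120·88=380160; k=3: 21600+0+6·30·88=37440 → min 37440.
Length 4: M1..M4: k=1: 0+37440+116·6·88=98688; k=2: 83520+316800+116·120·88=1625280; k=3: 42480+0+116·30·88=348720 → min 98688.
Optimal order: (M1 ((M2 M3) M4)) with cost 98688.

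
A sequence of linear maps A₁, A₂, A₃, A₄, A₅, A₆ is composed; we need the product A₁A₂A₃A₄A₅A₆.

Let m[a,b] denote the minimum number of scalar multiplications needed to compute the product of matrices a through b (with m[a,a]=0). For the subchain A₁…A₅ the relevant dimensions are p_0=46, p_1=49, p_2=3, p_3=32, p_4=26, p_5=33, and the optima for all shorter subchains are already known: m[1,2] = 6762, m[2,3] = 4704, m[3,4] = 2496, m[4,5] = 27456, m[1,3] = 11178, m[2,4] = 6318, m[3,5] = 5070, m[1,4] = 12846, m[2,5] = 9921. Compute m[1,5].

m[1,5] = min over k∈[1,4] of m[1,k]+m[k+1,5]+p_{0}·p_k·p_{5}.
k=1: 0 + 9921 + 46·49·33 = 84303; k=2: 6762 + 5070 + 46·3·33 = 16386; k=3: 11178 + 27456 + 46·32·33 = 87210; k=4: 12846 + 0 + 46·26·33 = 52314.
Minimum: 16386 at k=2.

16386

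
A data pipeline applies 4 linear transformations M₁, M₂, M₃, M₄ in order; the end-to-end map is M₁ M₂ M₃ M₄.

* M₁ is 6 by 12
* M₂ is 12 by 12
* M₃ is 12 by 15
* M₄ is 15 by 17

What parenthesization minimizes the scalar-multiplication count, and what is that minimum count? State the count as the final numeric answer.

Adjacent pairs: M₁M₂ = 6·12·12 = 864; M₂M₃ = 12·12·15 = 2160; M₃M₄ = 12·15·17 = 3060.
Length 3: M₁..M₃: k=1: 0+2160+6·12·15=3240; k=2: 864+0+6·12·15=1944 → min 1944 | M₂..M₄: k=2: 0+3060+12·12·17=5508; k=3: 2160+0+12·15·17=5220 → min 5220.
Length 4: M₁..M₄: k=1: 0+5220+6·12·17=6444; k=2: 864+3060+6·12·17=5148; k=3: 1944+0+6·15·17=3474 → min 3474.
Optimal parenthesization: (((M₁ M₂) M₃) M₄) with cost 3474.

3474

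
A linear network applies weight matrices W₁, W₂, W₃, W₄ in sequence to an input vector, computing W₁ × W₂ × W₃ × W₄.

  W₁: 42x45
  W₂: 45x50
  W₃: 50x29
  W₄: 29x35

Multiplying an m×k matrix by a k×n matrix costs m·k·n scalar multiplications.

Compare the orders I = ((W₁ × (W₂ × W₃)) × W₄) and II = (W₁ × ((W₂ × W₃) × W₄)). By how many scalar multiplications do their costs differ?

14385

Order I = ((W₁ × (W₂ × W₃)) × W₄): (W₂ × W₃): 45×50 by 50×29 → 45×29, cost 45·50·29 = 65250; (W₁ × (W₂ × W₃)): 42×45 by 45×29 → 42×29, cost 42·45·29 = 54810; cumulative 120060; ((W₁ × (W₂ × W₃)) × W₄): 42×29 by 29×35 → 42×35, cost 42·29·35 = 42630; cumulative 162690. Total 162690.
Order II = (W₁ × ((W₂ × W₃) × W₄)): (W₂ × W₃): 45×50 by 50×29 → 45×29, cost 45·50·29 = 65250; ((W₂ × W₃) × W₄): 45×29 by 29×35 → 45×35, cost 45·29·35 = 45675; cumulative 110925; (W₁ × ((W₂ × W₃) × W₄)): 42×45 by 45×35 → 42×35, cost 42·45·35 = 66150; cumulative 177075. Total 177075.
Difference: |162690 − 177075| = 14385.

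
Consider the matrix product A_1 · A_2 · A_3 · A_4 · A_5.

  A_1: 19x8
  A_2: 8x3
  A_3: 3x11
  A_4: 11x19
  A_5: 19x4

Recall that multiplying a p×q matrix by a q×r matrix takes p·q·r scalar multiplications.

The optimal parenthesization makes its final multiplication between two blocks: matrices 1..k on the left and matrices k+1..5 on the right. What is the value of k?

2

Adjacent pairs: A_1A_2 = 19·8·3 = 456; A_2A_3 = 8·3·11 = 264; A_3A_4 = 3·11·19 = 627; A_4A_5 = 11·19·4 = 836.
Length 3: A_1..A_3: k=1: 0+264+19·8·11=1936; k=2: 456+0+19·3·11=1083 → min 1083 | A_2..A_4: k=2: 0+627+8·3·19=1083; k=3: 264+0+8·11·19=1936 → min 1083 | A_3..A_5: k=3: 0+836+3·11·4=968; k=4: 627+0+3·19·4=855 → min 855.
Length 4: A_1..A_4: k=1: 0+1083+19·8·19=3971; k=2: 456+627+19·3·19=2166; k=3: 1083+0+19·11·19=5054 → min 2166 | A_2..A_5: k=2: 0+855+8·3·4=951; k=3: 264+836+8·11·4=1452; k=4: 1083+0+8·19·4=1691 → min 951.
Top-level splits: k=1: (A_1..A_1)·(A_2..A_5) → 0+951+19·8·4 = 1559; k=2: (A_1..A_2)·(A_3..A_5) → 456+855+19·3·4 = 1539; k=3: (A_1..A_3)·(A_4..A_5) → 1083+836+19·11·4 = 2755; k=4: (A_1..A_4)·(A_5..A_5) → 2166+0+19·19·4 = 3610.
Best split is after A_2, i.e. k = 2.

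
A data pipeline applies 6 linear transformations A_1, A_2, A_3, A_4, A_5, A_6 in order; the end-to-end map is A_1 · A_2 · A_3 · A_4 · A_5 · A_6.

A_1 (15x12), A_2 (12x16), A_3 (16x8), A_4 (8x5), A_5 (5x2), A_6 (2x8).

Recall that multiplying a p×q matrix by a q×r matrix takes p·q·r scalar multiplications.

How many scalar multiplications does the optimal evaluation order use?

1320

Adjacent pairs: A_1A_2 = 15·12·16 = 2880; A_2A_3 = 12·16·8 = 1536; A_3A_4 = 16·8·5 = 640; A_4A_5 = 8·5·2 = 80; A_5A_6 = 5·2·8 = 80.
Length 3: A_1..A_3: k=1: 0+1536+15·12·8=2976; k=2: 2880+0+15·16·8=4800 → min 2976 | A_2..A_4: k=2: 0+640+12·16·5=1600; k=3: 1536+0+12·8·5=2016 → min 1600 | A_3..A_5: k=3: 0+80+16·8·2=336; k=4: 640+0+16·5·2=800 → min 336 | A_4..A_6: k=4: 0+80+8·5·8=400; k=5: 80+0+8·2·8=208 → min 208.
Length 4: A_1..A_4: k=1: 0+1600+15·12·5=2500; k=2: 2880+640+15·16·5=4720; k=3: 2976+0+15·8·5=3576 → min 2500 | A_2..A_5: k=2: 0+336+12·16·2=720; k=3: 1536+80+12·8·2=1808; k=4: 1600+0+12·5·2=1720 → min 720 | A_3..A_6: k=3: 0+208+16·8·8=1232; k=4: 640+80+16·5·8=1360; k=5: 336+0+16·2·8=592 → min 592.
Length 5: A_1..A_5: k=1: 0+720+15·12·2=1080; k=2: 2880+336+15·16·2=3696; k=3: 2976+80+15·8·2=3296; k=4: 2500+0+15·5·2=2650 → min 1080 | A_2..A_6: k=2: 0+592+12·16·8=2128; k=3: 1536+208+12·8·8=2512; k=4: 1600+80+12·5·8=2160; k=5: 720+0+12·2·8=912 → min 912.
Length 6: A_1..A_6: k=1: 0+912+15·12·8=2352; k=2: 2880+592+15·16·8=5392; k=3: 2976+208+15·8·8=4144; k=4: 2500+80+15·5·8=3180; k=5: 1080+0+15·2·8=1320 → min 1320.
Optimal order: ((A_1 · (A_2 · (A_3 · (A_4 · A_5)))) · A_6) with cost 1320.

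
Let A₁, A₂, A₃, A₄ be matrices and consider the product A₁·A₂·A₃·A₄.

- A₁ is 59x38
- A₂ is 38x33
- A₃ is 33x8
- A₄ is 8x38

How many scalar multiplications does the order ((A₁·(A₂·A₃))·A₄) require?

45904

(A₂·A₃): 38×33 by 33×8 → 38×8, cost 38·33·8 = 10032
(A₁·(A₂·A₃)): 59×38 by 38×8 → 59×8, cost 59·38·8 = 17936; cumulative 27968
((A₁·(A₂·A₃))·A₄): 59×8 by 8×38 → 59×38, cost 59·8·38 = 17936; cumulative 45904
Total: 45904 scalar multiplications.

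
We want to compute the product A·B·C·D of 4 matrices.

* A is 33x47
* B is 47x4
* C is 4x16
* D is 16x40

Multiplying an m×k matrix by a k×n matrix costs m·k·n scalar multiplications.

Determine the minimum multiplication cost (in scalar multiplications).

Adjacent pairs: AB = 33·47·4 = 6204; BC = 47·4·16 = 3008; CD = 4·16·40 = 2560.
Length 3: A..C: k=1: 0+3008+33·47·16=27824; k=2: 6204+0+33·4·16=8316 → min 8316 | B..D: k=2: 0+2560+47·4·40=10080; k=3: 3008+0+47·16·40=33088 → min 10080.
Length 4: A..D: k=1: 0+10080+33·47·40=72120; k=2: 6204+2560+33·4·40=14044; k=3: 8316+0+33·16·40=29436 → min 14044.
Optimal order: ((A·B)·(C·D)) with cost 14044.

14044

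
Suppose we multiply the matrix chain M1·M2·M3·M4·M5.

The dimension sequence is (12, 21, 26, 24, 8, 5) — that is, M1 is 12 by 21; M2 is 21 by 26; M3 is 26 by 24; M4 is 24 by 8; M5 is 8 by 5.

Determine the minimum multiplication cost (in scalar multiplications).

Adjacent pairs: M1M2 = 12·21·26 = 6552; M2M3 = 21·26·24 = 13104; M3M4 = 26·24·8 = 4992; M4M5 = 24·8·5 = 960.
Length 3: M1..M3: k=1: 0+13104+12·21·24=19152; k=2: 6552+0+12·26·24=14040 → min 14040 | M2..M4: k=2: 0+4992+21·26·8=9360; k=3: 13104+0+21·24·8=17136 → min 9360 | M3..M5: k=3: 0+960+26·24·5=4080; k=4: 4992+0+26·8·5=6032 → min 4080.
Length 4: M1..M4: k=1: 0+9360+12·21·8=11376; k=2: 6552+4992+12·26·8=14040; k=3: 14040+0+12·24·8=16344 → min 11376 | M2..M5: k=2: 0+4080+21·26·5=6810; k=3: 13104+960+21·24·5=16584; k=4: 9360+0+21·8·5=10200 → min 6810.
Length 5: M1..M5: k=1: 0+6810+12·21·5=8070; k=2: 6552+4080+12·26·5=12192; k=3: 14040+960+12·24·5=16440; k=4: 11376+0+12·8·5=11856 → min 8070.
Optimal order: (M1·(M2·(M3·(M4·M5)))) with cost 8070.

8070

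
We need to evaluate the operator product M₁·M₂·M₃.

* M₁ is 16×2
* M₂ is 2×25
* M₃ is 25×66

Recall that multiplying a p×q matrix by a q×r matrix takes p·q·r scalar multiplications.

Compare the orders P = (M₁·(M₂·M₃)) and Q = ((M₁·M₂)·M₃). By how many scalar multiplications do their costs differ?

21788

Order P = (M₁·(M₂·M₃)): (M₂·M₃): 2×25 by 25×66 → 2×66, cost 2·25·66 = 3300; (M₁·(M₂·M₃)): 16×2 by 2×66 → 16×66, cost 16·2·66 = 2112; cumulative 5412. Total 5412.
Order Q = ((M₁·M₂)·M₃): (M₁·M₂): 16×2 by 2×25 → 16×25, cost 16·2·25 = 800; ((M₁·M₂)·M₃): 16×25 by 25×66 → 16×66, cost 16·25·66 = 26400; cumulative 27200. Total 27200.
Difference: |5412 − 27200| = 21788.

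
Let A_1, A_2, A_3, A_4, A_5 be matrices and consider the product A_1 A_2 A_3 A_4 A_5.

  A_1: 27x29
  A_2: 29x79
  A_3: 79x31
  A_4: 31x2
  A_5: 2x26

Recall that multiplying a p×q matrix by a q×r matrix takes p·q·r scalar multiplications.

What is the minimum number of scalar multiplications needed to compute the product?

12450

Adjacent pairs: A_1A_2 = 27·29·79 = 61857; A_2A_3 = 29·79·31 = 71021; A_3A_4 = 79·31·2 = 4898; A_4A_5 = 31·2·26 = 1612.
Length 3: A_1..A_3: k=1: 0+71021+27·29·31=95294; k=2: 61857+0+27·79·31=127980 → min 95294 | A_2..A_4: k=2: 0+4898+29·79·2=9480; k=3: 71021+0+29·31·2=72819 → min 9480 | A_3..A_5: k=3: 0+1612+79·31·26=65286; k=4: 4898+0+79·2·26=9006 → min 9006.
Length 4: A_1..A_4: k=1: 0+9480+27·29·2=11046; k=2: 61857+4898+27·79·2=71021; k=3: 95294+0+27·31·2=96968 → min 11046 | A_2..A_5: k=2: 0+9006+29·79·26=68572; k=3: 71021+1612+29·31·26=96007; k=4: 9480+0+29·2·26=10988 → min 10988.
Length 5: A_1..A_5: k=1: 0+10988+27·29·26=31346; k=2: 61857+9006+27·79·26=126321; k=3: 95294+1612+27·31·26=118668; k=4: 11046+0+27·2·26=12450 → min 12450.
Optimal order: ((A_1 (A_2 (A_3 A_4))) A_5) with cost 12450.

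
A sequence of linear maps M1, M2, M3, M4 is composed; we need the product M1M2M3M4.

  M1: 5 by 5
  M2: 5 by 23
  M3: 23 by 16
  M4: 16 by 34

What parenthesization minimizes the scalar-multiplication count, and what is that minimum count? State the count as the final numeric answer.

Adjacent pairs: M1M2 = 5·5·23 = 575; M2M3 = 5·23·16 = 1840; M3M4 = 23·16·34 = 12512.
Length 3: M1..M3: k=1: 0+1840+5·5·16=2240; k=2: 575+0+5·23·16=2415 → min 2240 | M2..M4: k=2: 0+12512+5·23·34=16422; k=3: 1840+0+5·16·34=4560 → min 4560.
Length 4: M1..M4: k=1: 0+4560+5·5·34=5410; k=2: 575+12512+5·23·34=16997; k=3: 2240+0+5·16·34=4960 → min 4960.
Optimal parenthesization: ((M1(M2M3))M4) with cost 4960.

4960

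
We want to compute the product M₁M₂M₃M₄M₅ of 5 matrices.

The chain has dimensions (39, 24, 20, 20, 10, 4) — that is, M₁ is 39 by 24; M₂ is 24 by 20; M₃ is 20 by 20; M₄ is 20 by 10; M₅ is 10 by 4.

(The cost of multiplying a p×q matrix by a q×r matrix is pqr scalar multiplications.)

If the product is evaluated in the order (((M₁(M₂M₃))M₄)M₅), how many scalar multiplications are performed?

37680

(M₂M₃): 24×20 by 20×20 → 24×20, cost 24·20·20 = 9600
(M₁(M₂M₃)): 39×24 by 24×20 → 39×20, cost 39·24·20 = 18720; cumulative 28320
((M₁(M₂M₃))M₄): 39×20 by 20×10 → 39×10, cost 39·20·10 = 7800; cumulative 36120
(((M₁(M₂M₃))M₄)M₅): 39×10 by 10×4 → 39×4, cost 39·10·4 = 1560; cumulative 37680
Total: 37680 scalar multiplications.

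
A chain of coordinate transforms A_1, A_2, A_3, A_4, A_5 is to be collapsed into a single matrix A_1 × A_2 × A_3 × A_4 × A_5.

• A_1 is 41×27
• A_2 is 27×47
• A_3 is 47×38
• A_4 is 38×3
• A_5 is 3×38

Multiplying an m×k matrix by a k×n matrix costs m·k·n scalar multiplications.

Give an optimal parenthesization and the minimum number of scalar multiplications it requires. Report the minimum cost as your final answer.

17160

Adjacent pairs: A_1A_2 = 41·27·47 = 52029; A_2A_3 = 27·47·38 = 48222; A_3A_4 = 47·38·3 = 5358; A_4A_5 = 38·3·38 = 4332.
Length 3: A_1..A_3: k=1: 0+48222+41·27·38=90288; k=2: 52029+0+41·47·38=125255 → min 90288 | A_2..A_4: k=2: 0+5358+27·47·3=9165; k=3: 48222+0+27·38·3=51300 → min 9165 | A_3..A_5: k=3: 0+4332+47·38·38=72200; k=4: 5358+0+47·3·38=10716 → min 10716.
Length 4: A_1..A_4: k=1: 0+9165+41·27·3=12486; k=2: 52029+5358+41·47·3=63168; k=3: 90288+0+41·38·3=94962 → min 12486 | A_2..A_5: k=2: 0+10716+27·47·38=58938; k=3: 48222+4332+27·38·38=91542; k=4: 9165+0+27·3·38=12243 → min 12243.
Length 5: A_1..A_5: k=1: 0+12243+41·27·38=54309; k=2: 52029+10716+41·47·38=135971; k=3: 90288+4332+41·38·38=153824; k=4: 12486+0+41·3·38=17160 → min 17160.
Optimal parenthesization: ((A_1 × (A_2 × (A_3 × A_4))) × A_5) with cost 17160.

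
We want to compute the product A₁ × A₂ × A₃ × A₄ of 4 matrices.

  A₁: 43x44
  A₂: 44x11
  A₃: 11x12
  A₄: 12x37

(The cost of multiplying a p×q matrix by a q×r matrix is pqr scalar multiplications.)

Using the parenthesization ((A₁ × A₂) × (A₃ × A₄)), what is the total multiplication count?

43197

(A₁ × A₂): 43×44 by 44×11 → 43×11, cost 43·44·11 = 20812
(A₃ × A₄): 11×12 by 12×37 → 11×37, cost 11·12·37 = 4884
((A₁ × A₂) × (A₃ × A₄)): 43×11 by 11×37 → 43×37, cost 43·11·37 = 17501; cumulative 43197
Total: 43197 scalar multiplications.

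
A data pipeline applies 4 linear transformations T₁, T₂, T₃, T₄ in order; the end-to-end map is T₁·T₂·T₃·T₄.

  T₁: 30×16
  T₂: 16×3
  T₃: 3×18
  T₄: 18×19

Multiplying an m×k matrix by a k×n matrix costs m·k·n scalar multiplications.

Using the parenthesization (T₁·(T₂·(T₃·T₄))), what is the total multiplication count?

(T₃·T₄): 3×18 by 18×19 → 3×19, cost 3·18·19 = 1026
(T₂·(T₃·T₄)): 16×3 by 3×19 → 16×19, cost 16·3·19 = 912; cumulative 1938
(T₁·(T₂·(T₃·T₄))): 30×16 by 16×19 → 30×19, cost 30·16·19 = 9120; cumulative 11058
Total: 11058 scalar multiplications.

11058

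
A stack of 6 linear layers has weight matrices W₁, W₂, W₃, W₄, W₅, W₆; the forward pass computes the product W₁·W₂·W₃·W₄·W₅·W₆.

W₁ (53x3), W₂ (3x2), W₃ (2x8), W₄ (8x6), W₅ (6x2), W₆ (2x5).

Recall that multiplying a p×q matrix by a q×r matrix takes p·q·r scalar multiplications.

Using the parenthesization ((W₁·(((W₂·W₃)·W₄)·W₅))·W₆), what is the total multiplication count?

1076

(W₂·W₃): 3×2 by 2×8 → 3×8, cost 3·2·8 = 48
((W₂·W₃)·W₄): 3×8 by 8×6 → 3×6, cost 3·8·6 = 144; cumulative 192
(((W₂·W₃)·W₄)·W₅): 3×6 by 6×2 → 3×2, cost 3·6·2 = 36; cumulative 228
(W₁·(((W₂·W₃)·W₄)·W₅)): 53×3 by 3×2 → 53×2, cost 53·3·2 = 318; cumulative 546
((W₁·(((W₂·W₃)·W₄)·W₅))·W₆): 53×2 by 2×5 → 53×5, cost 53·2·5 = 530; cumulative 1076
Total: 1076 scalar multiplications.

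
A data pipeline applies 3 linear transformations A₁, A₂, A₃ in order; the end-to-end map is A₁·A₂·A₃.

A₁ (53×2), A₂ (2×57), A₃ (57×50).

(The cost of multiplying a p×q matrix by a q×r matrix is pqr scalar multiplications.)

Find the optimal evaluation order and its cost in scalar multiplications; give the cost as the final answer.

(A₁·(A₂·A₃)): cost 11000.
((A₁·A₂)·A₃): cost 157092.
Optimal: (A₁·(A₂·A₃)) with cost 11000.

11000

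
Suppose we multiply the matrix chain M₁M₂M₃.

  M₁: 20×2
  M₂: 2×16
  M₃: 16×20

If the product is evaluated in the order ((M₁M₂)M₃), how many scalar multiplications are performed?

(M₁M₂): 20×2 by 2×16 → 20×16, cost 20·2·16 = 640
((M₁M₂)M₃): 20×16 by 16×20 → 20×20, cost 20·16·20 = 6400; cumulative 7040
Total: 7040 scalar multiplications.

7040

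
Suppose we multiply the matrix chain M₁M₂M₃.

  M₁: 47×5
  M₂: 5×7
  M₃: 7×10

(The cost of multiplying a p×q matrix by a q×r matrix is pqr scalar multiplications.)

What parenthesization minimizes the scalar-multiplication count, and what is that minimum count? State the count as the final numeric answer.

(M₁(M₂M₃)): cost 2700.
((M₁M₂)M₃): cost 4935.
Optimal: (M₁(M₂M₃)) with cost 2700.

2700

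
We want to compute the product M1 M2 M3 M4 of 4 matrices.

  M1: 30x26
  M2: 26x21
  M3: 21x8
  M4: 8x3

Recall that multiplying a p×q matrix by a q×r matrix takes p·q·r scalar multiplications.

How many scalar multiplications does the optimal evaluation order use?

Adjacent pairs: M1M2 = 30·26·21 = 16380; M2M3 = 26·21·8 = 4368; M3M4 = 21·8·3 = 504.
Length 3: M1..M3: k=1: 0+4368+30·26·8=10608; k=2: 16380+0+30·21·8=21420 → min 10608 | M2..M4: k=2: 0+504+26·21·3=2142; k=3: 4368+0+26·8·3=4992 → min 2142.
Length 4: M1..M4: k=1: 0+2142+30·26·3=4482; k=2: 16380+504+30·21·3=18774; k=3: 10608+0+30·8·3=11328 → min 4482.
Optimal order: (M1 (M2 (M3 M4))) with cost 4482.

4482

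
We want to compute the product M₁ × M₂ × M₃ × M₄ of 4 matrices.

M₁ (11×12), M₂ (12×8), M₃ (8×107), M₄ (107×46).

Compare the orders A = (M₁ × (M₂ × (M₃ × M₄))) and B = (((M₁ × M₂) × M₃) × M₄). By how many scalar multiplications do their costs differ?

14750

Order A = (M₁ × (M₂ × (M₃ × M₄))): (M₃ × M₄): 8×107 by 107×46 → 8×46, cost 8·107·46 = 39376; (M₂ × (M₃ × M₄)): 12×8 by 8×46 → 12×46, cost 12·8·46 = 4416; cumulative 43792; (M₁ × (M₂ × (M₃ × M₄))): 11×12 by 12×46 → 11×46, cost 11·12·46 = 6072; cumulative 49864. Total 49864.
Order B = (((M₁ × M₂) × M₃) × M₄): (M₁ × M₂): 11×12 by 12×8 → 11×8, cost 11·12·8 = 1056; ((M₁ × M₂) × M₃): 11×8 by 8×107 → 11×107, cost 11·8·107 = 9416; cumulative 10472; (((M₁ × M₂) × M₃) × M₄): 11×107 by 107×46 → 11×46, cost 11·107·46 = 54142; cumulative 64614. Total 64614.
Difference: |49864 − 64614| = 14750.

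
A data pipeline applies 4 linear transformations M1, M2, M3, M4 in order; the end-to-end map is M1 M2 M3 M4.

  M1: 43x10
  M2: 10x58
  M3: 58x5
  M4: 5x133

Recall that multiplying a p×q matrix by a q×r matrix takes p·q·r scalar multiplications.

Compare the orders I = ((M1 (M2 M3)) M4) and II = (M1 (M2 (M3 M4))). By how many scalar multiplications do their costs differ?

Order I = ((M1 (M2 M3)) M4): (M2 M3): 10×58 by 58×5 → 10×5, cost 10·58·5 = 2900; (M1 (M2 M3)): 43×10 by 10×5 → 43×5, cost 43·10·5 = 2150; cumulative 5050; ((M1 (M2 M3)) M4): 43×5 by 5×133 → 43×133, cost 43·5·133 = 28595; cumulative 33645. Total 33645.
Order II = (M1 (M2 (M3 M4))): (M3 M4): 58×5 by 5×133 → 58×133, cost 58·5·133 = 38570; (M2 (M3 M4)): 10×58 by 58×133 → 10×133, cost 10·58·133 = 77140; cumulative 115710; (M1 (M2 (M3 M4))): 43×10 by 10×133 → 43×133, cost 43·10·133 = 57190; cumulative 172900. Total 172900.
Difference: |33645 − 172900| = 139255.

139255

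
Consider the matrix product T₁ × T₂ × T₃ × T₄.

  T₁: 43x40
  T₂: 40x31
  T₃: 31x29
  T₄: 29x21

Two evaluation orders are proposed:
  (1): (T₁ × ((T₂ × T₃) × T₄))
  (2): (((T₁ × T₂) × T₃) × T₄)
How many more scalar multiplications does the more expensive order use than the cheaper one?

Order (1) = (T₁ × ((T₂ × T₃) × T₄)): (T₂ × T₃): 40×31 by 31×29 → 40×29, cost 40·31·29 = 35960; ((T₂ × T₃) × T₄): 40×29 by 29×21 → 40×21, cost 40·29·21 = 24360; cumulative 60320; (T₁ × ((T₂ × T₃) × T₄)): 43×40 by 40×21 → 43×21, cost 43·40·21 = 36120; cumulative 96440. Total 96440.
Order (2) = (((T₁ × T₂) × T₃) × T₄): (T₁ × T₂): 43×40 by 40×31 → 43×31, cost 43·40·31 = 53320; ((T₁ × T₂) × T₃): 43×31 by 31×29 → 43×29, cost 43·31·29 = 38657; cumulative 91977; (((T₁ × T₂) × T₃) × T₄): 43×29 by 29×21 → 43×21, cost 43·29·21 = 26187; cumulative 118164. Total 118164.
Difference: |96440 − 118164| = 21724.

21724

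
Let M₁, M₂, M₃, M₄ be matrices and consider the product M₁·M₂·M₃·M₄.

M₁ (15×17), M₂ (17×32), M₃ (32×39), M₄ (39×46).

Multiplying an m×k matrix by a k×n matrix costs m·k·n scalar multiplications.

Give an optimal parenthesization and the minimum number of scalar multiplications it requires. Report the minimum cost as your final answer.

53790

Adjacent pairs: M₁M₂ = 15·17·32 = 8160; M₂M₃ = 17·32·39 = 21216; M₃M₄ = 32·39·46 = 57408.
Length 3: M₁..M₃: k=1: 0+21216+15·17·39=31161; k=2: 8160+0+15·32·39=26880 → min 26880 | M₂..M₄: k=2: 0+57408+17·32·46=82432; k=3: 21216+0+17·39·46=51714 → min 51714.
Length 4: M₁..M₄: k=1: 0+51714+15·17·46=63444; k=2: 8160+57408+15·32·46=87648; k=3: 26880+0+15·39·46=53790 → min 53790.
Optimal parenthesization: (((M₁·M₂)·M₃)·M₄) with cost 53790.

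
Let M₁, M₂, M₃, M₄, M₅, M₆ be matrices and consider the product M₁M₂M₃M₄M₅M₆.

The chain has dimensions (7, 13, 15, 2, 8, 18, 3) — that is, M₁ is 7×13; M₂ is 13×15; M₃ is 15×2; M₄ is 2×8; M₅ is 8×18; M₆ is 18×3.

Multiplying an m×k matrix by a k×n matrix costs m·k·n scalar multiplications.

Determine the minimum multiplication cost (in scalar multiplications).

1010

Adjacent pairs: M₁M₂ = 7·13·15 = 1365; M₂M₃ = 13·15·2 = 390; M₃M₄ = 15·2·8 = 240; M₄M₅ = 2·8·18 = 288; M₅M₆ = 8·18·3 = 432.
Length 3: M₁..M₃: k=1: 0+390+7·13·2=572; k=2: 1365+0+7·15·2=1575 → min 572 | M₂..M₄: k=2: 0+240+13·15·8=1800; k=3: 390+0+13·2·8=598 → min 598 | M₃..M₅: k=3: 0+288+15·2·18=828; k=4: 240+0+15·8·18=2400 → min 828 | M₄..M₆: k=4: 0+432+2·8·3=480; k=5: 288+0+2·18·3=396 → min 396.
Length 4: M₁..M₄: k=1: 0+598+7·13·8=1326; k=2: 1365+240+7·15·8=2445; k=3: 572+0+7·2·8=684 → min 684 | M₂..M₅: k=2: 0+828+13·15·18=4338; k=3: 390+288+13·2·18=1146; k=4: 598+0+13·8·18=2470 → min 1146 | M₃..M₆: k=3: 0+396+15·2·3=486; k=4: 240+432+15·8·3=1032; k=5: 828+0+15·18·3=1638 → min 486.
Length 5: M₁..M₅: k=1: 0+1146+7·13·18=2784; k=2: 1365+828+7·15·18=4083; k=3: 572+288+7·2·18=1112; k=4: 684+0+7·8·18=1692 → min 1112 | M₂..M₆: k=2: 0+486+13·15·3=1071; k=3: 390+396+13·2·3=864; k=4: 598+432+13·8·3=1342; k=5: 1146+0+13·18·3=1848 → min 864.
Length 6: M₁..M₆: k=1: 0+864+7·13·3=1137; k=2: 1365+486+7·15·3=2166; k=3: 572+396+7·2·3=1010; k=4: 684+432+7·8·3=1284; k=5: 1112+0+7·18·3=1490 → min 1010.
Optimal order: ((M₁(M₂M₃))((M₄M₅)M₆)) with cost 1010.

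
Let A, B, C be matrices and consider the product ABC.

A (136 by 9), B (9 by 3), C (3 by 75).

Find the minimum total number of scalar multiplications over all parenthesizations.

34272

Order (A(BC)): (BC): 9×3 by 3×75 → 9×75, cost 9·3·75 = 2025; (A(BC)): 136×9 by 9×75 → 136×75, cost 136·9·75 = 91800; cumulative 93825. Total 93825.
Order ((AB)C): (AB): 136×9 by 9×3 → 136×3, cost 136·9·3 = 3672; ((AB)C): 136×3 by 3×75 → 136×75, cost 136·3·75 = 30600; cumulative 34272. Total 34272.
Minimum: 34272.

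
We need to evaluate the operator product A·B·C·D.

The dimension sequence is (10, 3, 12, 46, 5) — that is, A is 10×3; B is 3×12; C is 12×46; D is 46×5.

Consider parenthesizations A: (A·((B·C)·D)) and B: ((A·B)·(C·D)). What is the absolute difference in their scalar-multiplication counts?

1224

Order A = (A·((B·C)·D)): (B·C): 3×12 by 12×46 → 3×46, cost 3·12·46 = 1656; ((B·C)·D): 3×46 by 46×5 → 3×5, cost 3·46·5 = 690; cumulative 2346; (A·((B·C)·D)): 10×3 by 3×5 → 10×5, cost 10·3·5 = 150; cumulative 2496. Total 2496.
Order B = ((A·B)·(C·D)): (A·B): 10×3 by 3×12 → 10×12, cost 10·3·12 = 360; (C·D): 12×46 by 46×5 → 12×5, cost 12·46·5 = 2760; ((A·B)·(C·D)): 10×12 by 12×5 → 10×5, cost 10·12·5 = 600; cumulative 3720. Total 3720.
Difference: |2496 − 3720| = 1224.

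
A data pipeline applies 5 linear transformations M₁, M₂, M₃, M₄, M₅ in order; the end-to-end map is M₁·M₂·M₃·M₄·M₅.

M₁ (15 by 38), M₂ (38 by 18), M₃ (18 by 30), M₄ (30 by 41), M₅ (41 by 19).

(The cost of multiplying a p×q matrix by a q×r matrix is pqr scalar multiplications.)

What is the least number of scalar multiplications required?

48495

Adjacent pairs: M₁M₂ = 15·38·18 = 10260; M₂M₃ = 38·18·30 = 20520; M₃M₄ = 18·30·41 = 22140; M₄M₅ = 30·41·19 = 23370.
Length 3: M₁..M₃: k=1: 0+20520+15·38·30=37620; k=2: 10260+0+15·18·30=18360 → min 18360 | M₂..M₄: k=2: 0+22140+38·18·41=50184; k=3: 20520+0+38·30·41=67260 → min 50184 | M₃..M₅: k=3: 0+23370+18·30·19=33630; k=4: 22140+0+18·41·19=36162 → min 33630.
Length 4: M₁..M₄: k=1: 0+50184+15·38·41=73554; k=2: 10260+22140+15·18·41=43470; k=3: 18360+0+15·30·41=36810 → min 36810 | M₂..M₅: k=2: 0+33630+38·18·19=46626; k=3: 20520+23370+38·30·19=65550; k=4: 50184+0+38·41·19=79786 → min 46626.
Length 5: M₁..M₅: k=1: 0+46626+15·38·19=57456; k=2: 10260+33630+15·18·19=49020; k=3: 18360+23370+15·30·19=50280; k=4: 36810+0+15·41·19=48495 → min 48495.
Optimal order: ((((M₁·M₂)·M₃)·M₄)·M₅) with cost 48495.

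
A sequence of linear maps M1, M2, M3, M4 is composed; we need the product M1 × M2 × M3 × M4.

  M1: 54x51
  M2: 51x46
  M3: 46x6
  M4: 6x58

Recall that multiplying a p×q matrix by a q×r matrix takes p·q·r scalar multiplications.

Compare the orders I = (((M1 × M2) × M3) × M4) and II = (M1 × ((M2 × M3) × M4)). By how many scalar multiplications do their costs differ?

31176

Order I = (((M1 × M2) × M3) × M4): (M1 × M2): 54×51 by 51×46 → 54×46, cost 54·51·46 = 126684; ((M1 × M2) × M3): 54×46 by 46×6 → 54×6, cost 54·46·6 = 14904; cumulative 141588; (((M1 × M2) × M3) × M4): 54×6 by 6×58 → 54×58, cost 54·6·58 = 18792; cumulative 160380. Total 160380.
Order II = (M1 × ((M2 × M3) × M4)): (M2 × M3): 51×46 by 46×6 → 51×6, cost 51·46·6 = 14076; ((M2 × M3) × M4): 51×6 by 6×58 → 51×58, cost 51·6·58 = 17748; cumulative 31824; (M1 × ((M2 × M3) × M4)): 54×51 by 51×58 → 54×58, cost 54·51·58 = 159732; cumulative 191556. Total 191556.
Difference: |160380 − 191556| = 31176.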